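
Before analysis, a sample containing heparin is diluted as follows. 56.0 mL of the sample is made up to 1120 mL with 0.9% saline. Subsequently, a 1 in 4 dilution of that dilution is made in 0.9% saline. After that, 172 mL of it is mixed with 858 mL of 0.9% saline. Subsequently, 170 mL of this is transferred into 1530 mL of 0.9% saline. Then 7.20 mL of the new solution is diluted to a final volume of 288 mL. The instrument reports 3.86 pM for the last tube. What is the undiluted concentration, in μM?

0.740 μM

Overall dilution factor = 20 × 4 × 5.988 × 10 × 40 = 1.92 × 10⁵.
Original = 3.86 pM × 1.92 × 10⁵ = 7.40 × 10⁵ pM = 0.740 μM.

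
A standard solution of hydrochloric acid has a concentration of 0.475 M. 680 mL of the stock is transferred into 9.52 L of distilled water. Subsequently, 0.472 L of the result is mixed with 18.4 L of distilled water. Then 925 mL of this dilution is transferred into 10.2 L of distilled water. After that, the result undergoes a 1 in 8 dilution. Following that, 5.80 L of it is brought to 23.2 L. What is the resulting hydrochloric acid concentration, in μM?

Overall dilution factor = 15 × 39.98 × 12.03 × 8 × 4 = 2.31 × 10⁵.
0.475 M / 2.31 × 10⁵ = 2.06 × 10⁻⁶ M = 2.06 μM.

2.06 μM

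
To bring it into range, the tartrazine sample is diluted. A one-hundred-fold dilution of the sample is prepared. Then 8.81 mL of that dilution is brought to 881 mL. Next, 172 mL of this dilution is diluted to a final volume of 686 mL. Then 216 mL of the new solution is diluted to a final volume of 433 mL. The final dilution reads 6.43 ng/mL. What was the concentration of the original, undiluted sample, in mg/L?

Overall dilution factor = 100 × 100 × 3.988 × 2.005 = 8.00 × 10⁴.
Original = 6.43 ng/mL × 8.00 × 10⁴ = 5.14 × 10⁵ ng/mL = 514 mg/L.

514 mg/L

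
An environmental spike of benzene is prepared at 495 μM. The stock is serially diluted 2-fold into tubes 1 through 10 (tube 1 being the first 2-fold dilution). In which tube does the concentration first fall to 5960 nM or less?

tube 7

Tube n has concentration 495 μM / 2ⁿ.
Need 2ⁿ ≥ 495 μM / 5960 nM = 83.1, so n ≥ 6.38.
First such tube: n = 7.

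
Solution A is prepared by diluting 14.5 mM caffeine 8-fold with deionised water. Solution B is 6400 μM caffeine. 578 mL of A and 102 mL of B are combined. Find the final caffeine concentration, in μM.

2500 μM

C_A = 14.5 mM / 8 = 1.81 mM.
C_B = 6400 μM = 6.40 mM.
C_mix = (C_A·V_A + C_B·V_B)/(V_A + V_B) = (1.81×578 + 6.40×102) / 680.0 = 2.50 mM = 2500 μM.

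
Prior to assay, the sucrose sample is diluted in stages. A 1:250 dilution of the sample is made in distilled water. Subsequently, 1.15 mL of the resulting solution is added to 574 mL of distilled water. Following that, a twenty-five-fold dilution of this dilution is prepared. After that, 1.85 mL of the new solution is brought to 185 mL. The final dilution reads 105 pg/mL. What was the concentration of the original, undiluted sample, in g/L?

32.8 g/L

Overall dilution factor = 250 × 500.1 × 25 × 100 = 3.13 × 10⁸.
Original = 105 pg/mL × 3.13 × 10⁸ = 3.28 × 10¹⁰ pg/mL = 32.8 g/L.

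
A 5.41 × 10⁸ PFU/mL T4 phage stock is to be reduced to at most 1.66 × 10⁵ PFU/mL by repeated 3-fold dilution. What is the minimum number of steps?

8

Need 3ⁿ ≥ 3259, so n ≥ log(3259)/log(3) = 7.36.
Minimum whole steps: n = 8.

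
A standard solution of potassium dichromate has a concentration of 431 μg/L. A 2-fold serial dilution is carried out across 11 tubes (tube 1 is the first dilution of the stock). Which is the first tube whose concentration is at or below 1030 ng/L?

tube 9

Tube n has concentration 431 μg/L / 2ⁿ.
Need 2ⁿ ≥ 431 μg/L / 1030 ng/L = 418, so n ≥ 8.71.
First such tube: n = 9.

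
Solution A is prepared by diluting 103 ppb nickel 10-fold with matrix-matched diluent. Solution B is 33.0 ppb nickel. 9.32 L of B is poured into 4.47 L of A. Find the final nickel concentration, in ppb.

C_A = 103 ppb / 10 = 10.3 ppb.
C_mix = (C_A·V_A + C_B·V_B)/(V_A + V_B) = (10.3×4.47 + 33.0×9.32) / 13.79 = 25.6 ppb.

25.6 ppb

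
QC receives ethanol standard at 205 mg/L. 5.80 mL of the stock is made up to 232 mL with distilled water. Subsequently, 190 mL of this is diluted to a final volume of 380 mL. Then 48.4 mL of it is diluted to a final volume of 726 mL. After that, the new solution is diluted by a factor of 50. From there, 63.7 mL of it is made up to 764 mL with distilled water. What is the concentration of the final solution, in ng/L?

285 ng/L

Overall dilution factor = 40 × 2 × 15 × 50 × 11.99 = 7.20 × 10⁵.
205 mg/L / 7.20 × 10⁵ = 2.85 × 10⁻⁴ mg/L = 285 ng/L.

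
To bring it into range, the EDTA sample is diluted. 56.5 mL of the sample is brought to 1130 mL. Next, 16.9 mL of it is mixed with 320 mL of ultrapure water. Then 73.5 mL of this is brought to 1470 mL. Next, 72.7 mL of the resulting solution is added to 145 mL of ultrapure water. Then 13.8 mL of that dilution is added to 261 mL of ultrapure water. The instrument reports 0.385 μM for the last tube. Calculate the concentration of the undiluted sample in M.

Overall dilution factor = 20 × 19.93 × 20 × 2.994 × 19.91 = 4.75 × 10⁵.
Original = 0.385 μM × 4.75 × 10⁵ = 1.83 × 10⁵ μM = 0.183 M.

0.183 M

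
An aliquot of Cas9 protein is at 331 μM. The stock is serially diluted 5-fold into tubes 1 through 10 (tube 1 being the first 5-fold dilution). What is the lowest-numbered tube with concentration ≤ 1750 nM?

tube 4

Tube n has concentration 331 μM / 5ⁿ.
Need 5ⁿ ≥ 331 μM / 1750 nM = 189, so n ≥ 3.26.
First such tube: n = 4.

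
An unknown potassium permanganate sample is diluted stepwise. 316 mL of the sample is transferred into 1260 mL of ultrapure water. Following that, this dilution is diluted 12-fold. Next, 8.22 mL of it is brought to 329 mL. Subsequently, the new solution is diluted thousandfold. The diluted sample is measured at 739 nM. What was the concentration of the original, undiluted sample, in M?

Overall dilution factor = 4.987 × 12 × 40.02 × 1000 = 2.40 × 10⁶.
Original = 739 nM × 2.40 × 10⁶ = 1.77 × 10⁹ nM = 1.77 M.

1.77 M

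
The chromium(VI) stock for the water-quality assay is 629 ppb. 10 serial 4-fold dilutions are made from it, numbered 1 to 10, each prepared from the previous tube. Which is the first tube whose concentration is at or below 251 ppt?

tube 6

Tube n has concentration 629 ppb / 4ⁿ.
Need 4ⁿ ≥ 629 ppb / 251 ppt = 2506, so n ≥ 5.65.
First such tube: n = 6.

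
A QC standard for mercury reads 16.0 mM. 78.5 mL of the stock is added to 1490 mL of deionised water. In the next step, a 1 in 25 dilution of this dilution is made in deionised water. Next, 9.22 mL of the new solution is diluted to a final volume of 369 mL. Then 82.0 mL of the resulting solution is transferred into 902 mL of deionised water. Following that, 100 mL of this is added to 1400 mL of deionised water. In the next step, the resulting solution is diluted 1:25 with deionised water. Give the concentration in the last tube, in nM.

Overall dilution factor = 19.98 × 25 × 40.02 × 12 × 15 × 25 = 9.00 × 10⁷.
16.0 mM / 9.00 × 10⁷ = 1.78 × 10⁻⁷ mM = 0.178 nM.

0.178 nM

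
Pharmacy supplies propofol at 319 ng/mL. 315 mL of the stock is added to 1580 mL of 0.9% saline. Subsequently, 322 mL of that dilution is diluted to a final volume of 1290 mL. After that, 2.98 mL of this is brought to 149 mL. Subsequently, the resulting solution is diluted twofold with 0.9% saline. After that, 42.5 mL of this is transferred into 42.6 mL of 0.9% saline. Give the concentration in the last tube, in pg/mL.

Overall dilution factor = 6.016 × 4.006 × 50 × 2 × 2.002 = 4826.
319 ng/mL / 4826 = 0.0661 ng/mL = 66.1 pg/mL.

66.1 pg/mL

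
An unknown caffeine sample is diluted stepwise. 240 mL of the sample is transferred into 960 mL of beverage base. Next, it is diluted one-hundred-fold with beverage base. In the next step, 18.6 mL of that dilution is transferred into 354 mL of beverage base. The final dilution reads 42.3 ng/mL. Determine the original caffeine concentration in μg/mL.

424 μg/mL

Overall dilution factor = 5 × 100 × 20.03 = 1.00 × 10⁴.
Original = 42.3 ng/mL × 1.00 × 10⁴ = 4.24 × 10⁵ ng/mL = 424 μg/mL.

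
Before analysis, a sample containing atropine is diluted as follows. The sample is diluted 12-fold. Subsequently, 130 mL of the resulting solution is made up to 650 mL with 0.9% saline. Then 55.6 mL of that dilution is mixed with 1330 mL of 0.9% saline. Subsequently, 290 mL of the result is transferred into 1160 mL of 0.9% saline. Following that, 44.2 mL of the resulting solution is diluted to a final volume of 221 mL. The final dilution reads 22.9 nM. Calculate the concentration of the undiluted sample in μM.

Overall dilution factor = 12 × 5 × 24.92 × 5 × 5 = 3.74 × 10⁴.
Original = 22.9 nM × 3.74 × 10⁴ = 8.56 × 10⁵ nM = 856 μM.

856 μM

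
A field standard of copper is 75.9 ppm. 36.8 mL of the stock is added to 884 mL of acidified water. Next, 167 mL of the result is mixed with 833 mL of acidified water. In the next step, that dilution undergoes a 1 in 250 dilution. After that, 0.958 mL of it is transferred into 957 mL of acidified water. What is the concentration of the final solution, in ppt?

2.03 ppt

Overall dilution factor = 25.02 × 5.988 × 250 × 1000.0 = 3.75 × 10⁷.
75.9 ppm / 3.75 × 10⁷ = 2.03 × 10⁻⁶ ppm = 2.03 ppt.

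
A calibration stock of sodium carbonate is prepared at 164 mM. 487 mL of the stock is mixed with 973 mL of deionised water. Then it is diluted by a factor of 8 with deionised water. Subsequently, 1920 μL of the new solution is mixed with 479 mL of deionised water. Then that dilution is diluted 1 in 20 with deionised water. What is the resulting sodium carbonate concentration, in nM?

Overall dilution factor = 2.998 × 8 × 250.5 × 20 = 1.20 × 10⁵.
164 mM / 1.20 × 10⁵ = 1.36 × 10⁻³ mM = 1360 nM.

1360 nM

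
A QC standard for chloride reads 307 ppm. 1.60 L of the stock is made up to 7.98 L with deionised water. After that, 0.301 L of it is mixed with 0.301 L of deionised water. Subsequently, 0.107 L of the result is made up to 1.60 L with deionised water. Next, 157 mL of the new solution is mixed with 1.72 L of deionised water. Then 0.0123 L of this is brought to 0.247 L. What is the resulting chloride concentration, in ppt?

8570 ppt

Overall dilution factor = 4.987 × 2 × 14.95 × 11.96 × 20.08 = 3.58 × 10⁴.
307 ppm / 3.58 × 10⁴ = 8.57 × 10⁻³ ppm = 8570 ppt.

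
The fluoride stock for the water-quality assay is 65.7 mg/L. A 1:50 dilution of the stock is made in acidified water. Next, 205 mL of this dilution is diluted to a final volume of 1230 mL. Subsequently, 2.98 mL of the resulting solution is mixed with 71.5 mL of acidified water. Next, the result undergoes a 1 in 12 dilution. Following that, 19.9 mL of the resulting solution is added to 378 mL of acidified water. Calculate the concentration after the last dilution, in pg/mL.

Overall dilution factor = 50 × 6 × 24.99 × 12 × 19.99 = 1.80 × 10⁶.
65.7 mg/L / 1.80 × 10⁶ = 3.65 × 10⁻⁵ mg/L = 36.5 pg/mL.

36.5 pg/mL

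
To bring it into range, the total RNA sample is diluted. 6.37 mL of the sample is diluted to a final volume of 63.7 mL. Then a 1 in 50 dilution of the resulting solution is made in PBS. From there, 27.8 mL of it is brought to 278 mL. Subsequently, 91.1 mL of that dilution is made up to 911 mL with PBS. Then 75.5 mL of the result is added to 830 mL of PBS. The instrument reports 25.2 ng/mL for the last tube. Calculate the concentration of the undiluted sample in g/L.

15.1 g/L

Overall dilution factor = 10 × 50 × 10 × 10 × 11.99 = 6.00 × 10⁵.
Original = 25.2 ng/mL × 6.00 × 10⁵ = 1.51 × 10⁷ ng/mL = 15.1 g/L.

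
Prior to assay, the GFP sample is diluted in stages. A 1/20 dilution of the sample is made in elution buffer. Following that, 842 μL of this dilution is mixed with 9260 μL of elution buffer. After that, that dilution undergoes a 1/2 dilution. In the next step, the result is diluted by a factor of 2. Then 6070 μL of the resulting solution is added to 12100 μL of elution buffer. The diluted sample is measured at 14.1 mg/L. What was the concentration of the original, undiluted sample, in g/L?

40.5 g/L

Overall dilution factor = 20 × 12.00 × 2 × 2 × 2.993 = 2873.
Original = 14.1 mg/L × 2873 = 4.05 × 10⁴ mg/L = 40.5 g/L.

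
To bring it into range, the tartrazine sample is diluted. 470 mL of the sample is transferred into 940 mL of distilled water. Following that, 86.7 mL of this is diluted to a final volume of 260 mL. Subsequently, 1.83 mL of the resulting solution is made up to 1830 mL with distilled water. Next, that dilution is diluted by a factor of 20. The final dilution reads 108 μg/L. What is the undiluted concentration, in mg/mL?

19.4 mg/mL

Overall dilution factor = 3 × 2.999 × 1000 × 20 = 1.80 × 10⁵.
Original = 108 μg/L × 1.80 × 10⁵ = 1.94 × 10⁷ μg/L = 19.4 mg/mL.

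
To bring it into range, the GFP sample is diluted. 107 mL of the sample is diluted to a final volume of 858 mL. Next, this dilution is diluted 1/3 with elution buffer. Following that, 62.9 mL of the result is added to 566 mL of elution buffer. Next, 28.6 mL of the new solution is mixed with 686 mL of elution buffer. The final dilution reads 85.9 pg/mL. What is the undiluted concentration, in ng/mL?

Overall dilution factor = 8.019 × 3 × 9.998 × 24.99 = 6010.
Original = 85.9 pg/mL × 6010 = 5.16 × 10⁵ pg/mL = 516 ng/mL.

516 ng/mL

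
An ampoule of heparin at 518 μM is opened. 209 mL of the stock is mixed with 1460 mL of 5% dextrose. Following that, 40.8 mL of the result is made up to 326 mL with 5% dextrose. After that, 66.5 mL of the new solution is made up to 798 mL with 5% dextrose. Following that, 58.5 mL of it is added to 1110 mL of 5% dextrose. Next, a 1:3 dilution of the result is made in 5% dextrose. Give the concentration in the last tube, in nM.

Overall dilution factor = 7.986 × 7.990 × 12 × 19.97 × 3 = 4.59 × 10⁴.
518 μM / 4.59 × 10⁴ = 0.0113 μM = 11.3 nM.

11.3 nM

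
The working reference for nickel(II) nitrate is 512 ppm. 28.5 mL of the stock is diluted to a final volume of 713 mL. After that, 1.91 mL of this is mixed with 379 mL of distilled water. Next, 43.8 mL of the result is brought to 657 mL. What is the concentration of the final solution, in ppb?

Overall dilution factor = 25.02 × 199.4 × 15 = 7.48 × 10⁴.
512 ppm / 7.48 × 10⁴ = 6.84 × 10⁻³ ppm = 6.84 ppb.

6.84 ppb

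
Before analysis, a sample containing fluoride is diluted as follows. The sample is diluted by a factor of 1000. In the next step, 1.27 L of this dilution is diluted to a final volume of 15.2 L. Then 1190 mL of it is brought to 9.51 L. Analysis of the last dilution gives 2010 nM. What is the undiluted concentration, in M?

Overall dilution factor = 1000 × 11.97 × 7.992 = 9.56 × 10⁴.
Original = 2010 nM × 9.56 × 10⁴ = 1.92 × 10⁸ nM = 0.192 M.

0.192 M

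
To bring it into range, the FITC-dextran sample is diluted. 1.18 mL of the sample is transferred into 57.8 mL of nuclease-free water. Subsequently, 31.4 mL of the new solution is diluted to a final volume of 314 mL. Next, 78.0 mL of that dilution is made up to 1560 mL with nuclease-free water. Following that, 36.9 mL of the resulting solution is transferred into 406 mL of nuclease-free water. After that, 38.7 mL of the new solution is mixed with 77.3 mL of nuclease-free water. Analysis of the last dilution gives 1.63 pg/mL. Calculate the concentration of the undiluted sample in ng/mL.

586 ng/mL

Overall dilution factor = 49.98 × 10 × 20 × 12.00 × 2.997 = 3.60 × 10⁵.
Original = 1.63 pg/mL × 3.60 × 10⁵ = 5.86 × 10⁵ pg/mL = 586 ng/mL.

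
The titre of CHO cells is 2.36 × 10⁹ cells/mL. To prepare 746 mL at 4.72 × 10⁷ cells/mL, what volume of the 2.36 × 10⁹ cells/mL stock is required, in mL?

V₁ = C₂V₂/C₁ = 4.72 × 10⁷ × 746 / 2.36 × 10⁹ = 14.9 mL.

14.9 mL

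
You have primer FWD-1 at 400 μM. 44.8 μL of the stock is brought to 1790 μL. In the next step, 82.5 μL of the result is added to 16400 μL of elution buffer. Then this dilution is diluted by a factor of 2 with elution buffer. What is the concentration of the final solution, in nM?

Overall dilution factor = 39.96 × 199.8 × 2 = 1.60 × 10⁴.
400 μM / 1.60 × 10⁴ = 0.0251 μM = 25.1 nM.

25.1 nM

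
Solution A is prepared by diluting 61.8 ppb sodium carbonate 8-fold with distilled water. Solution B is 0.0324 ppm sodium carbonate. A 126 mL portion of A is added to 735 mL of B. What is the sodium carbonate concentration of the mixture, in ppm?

0.0288 ppm

C_A = 61.8 ppb / 8 = 7.72 ppb.
C_B = 0.0324 ppm = 32.4 ppb.
C_mix = (C_A·V_A + C_B·V_B)/(V_A + V_B) = (7.72×126 + 32.4×735) / 861.0 = 28.8 ppb = 0.0288 ppm.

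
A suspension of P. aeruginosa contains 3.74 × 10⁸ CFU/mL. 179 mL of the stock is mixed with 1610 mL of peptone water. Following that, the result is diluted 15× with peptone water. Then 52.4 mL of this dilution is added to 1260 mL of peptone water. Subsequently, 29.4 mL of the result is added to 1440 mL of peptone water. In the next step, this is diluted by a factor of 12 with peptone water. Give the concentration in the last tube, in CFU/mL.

Overall dilution factor = 9.994 × 15 × 25.05 × 49.98 × 12 = 2.25 × 10⁶.
3.74 × 10⁸ CFU/mL / 2.25 × 10⁶ = 166 CFU/mL.

166 CFU/mL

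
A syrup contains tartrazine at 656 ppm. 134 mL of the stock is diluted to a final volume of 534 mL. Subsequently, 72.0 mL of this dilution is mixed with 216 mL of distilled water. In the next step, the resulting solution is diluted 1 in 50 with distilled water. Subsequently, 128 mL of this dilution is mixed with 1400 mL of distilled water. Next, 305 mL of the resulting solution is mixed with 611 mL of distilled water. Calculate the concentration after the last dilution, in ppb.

23.0 ppb

Overall dilution factor = 3.985 × 4 × 50 × 11.94 × 3.003 = 2.86 × 10⁴.
656 ppm / 2.86 × 10⁴ = 0.0230 ppm = 23.0 ppb.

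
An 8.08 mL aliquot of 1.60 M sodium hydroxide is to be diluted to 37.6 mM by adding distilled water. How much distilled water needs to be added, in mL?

37.6 mM = 0.0376 M.
V₂ = C₁V₁/C₂ = 1.60 × 8.08 / 0.0376 = 344 mL.
Diluent to add = V₂ − V₁ = 344 − 8.08 = 336 mL.

336 mL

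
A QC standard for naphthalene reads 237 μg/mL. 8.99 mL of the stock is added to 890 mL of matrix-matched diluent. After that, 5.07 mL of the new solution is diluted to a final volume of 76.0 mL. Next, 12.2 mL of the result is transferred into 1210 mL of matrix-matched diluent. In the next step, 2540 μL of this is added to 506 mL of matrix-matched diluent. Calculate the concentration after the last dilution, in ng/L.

7.88 ng/L

Overall dilution factor = 100.00 × 14.99 × 100.2 × 200.2 = 3.01 × 10⁷.
237 μg/mL / 3.01 × 10⁷ = 7.88 × 10⁻⁶ μg/mL = 7.88 ng/L.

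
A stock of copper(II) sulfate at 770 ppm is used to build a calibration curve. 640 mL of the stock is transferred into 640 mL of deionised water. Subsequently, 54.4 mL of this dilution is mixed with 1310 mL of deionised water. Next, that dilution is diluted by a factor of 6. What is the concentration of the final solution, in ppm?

Overall dilution factor = 2 × 25.08 × 6 = 301.
770 ppm / 301 = 2.56 ppm.

2.56 ppm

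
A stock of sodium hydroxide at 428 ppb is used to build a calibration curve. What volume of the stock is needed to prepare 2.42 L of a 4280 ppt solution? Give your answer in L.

0.0242 L

4280 ppt = 4.28 ppb.
V₁ = C₂V₂/C₁ = 4.28 × 2.42 / 428 = 0.0242 L.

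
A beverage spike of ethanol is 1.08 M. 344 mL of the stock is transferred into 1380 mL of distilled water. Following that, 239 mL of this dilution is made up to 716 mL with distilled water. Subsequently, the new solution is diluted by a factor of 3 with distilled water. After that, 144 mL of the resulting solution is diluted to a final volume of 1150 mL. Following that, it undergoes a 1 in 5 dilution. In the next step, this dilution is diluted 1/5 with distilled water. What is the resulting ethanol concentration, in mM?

0.120 mM

Overall dilution factor = 5.012 × 2.996 × 3 × 7.986 × 5 × 5 = 8993.
1.08 M / 8993 = 1.20 × 10⁻⁴ M = 0.120 mM.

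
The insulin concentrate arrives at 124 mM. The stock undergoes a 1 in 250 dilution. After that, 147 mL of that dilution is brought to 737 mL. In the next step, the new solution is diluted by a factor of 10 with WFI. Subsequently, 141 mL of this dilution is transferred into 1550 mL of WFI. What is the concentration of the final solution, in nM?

Overall dilution factor = 250 × 5.014 × 10 × 11.99 = 1.50 × 10⁵.
124 mM / 1.50 × 10⁵ = 8.25 × 10⁻⁴ mM = 825 nM.

825 nM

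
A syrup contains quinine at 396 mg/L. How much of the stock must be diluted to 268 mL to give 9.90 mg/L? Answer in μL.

V₁ = C₂V₂/C₁ = 9.90 × 268 / 396 = 6.70 mL = 6700 μL.

6700 μL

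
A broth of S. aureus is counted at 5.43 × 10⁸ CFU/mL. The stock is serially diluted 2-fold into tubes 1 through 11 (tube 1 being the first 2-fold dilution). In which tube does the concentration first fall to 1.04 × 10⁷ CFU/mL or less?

tube 6

Tube n has concentration 5.43 × 10⁸ CFU/mL / 2ⁿ.
Need 2ⁿ ≥ 5.43 × 10⁸ CFU/mL / 1.04 × 10⁷ CFU/mL = 52.2, so n ≥ 5.71.
First such tube: n = 6.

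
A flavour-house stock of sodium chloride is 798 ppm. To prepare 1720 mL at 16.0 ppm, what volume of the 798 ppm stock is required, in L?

0.0345 L

V₁ = C₂V₂/C₁ = 16.0 × 1720 / 798 = 34.5 mL = 0.0345 L.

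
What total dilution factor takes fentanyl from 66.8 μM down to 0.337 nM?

Factor = C₀/C_target = 66.8 μM / 0.337 nM = 1.98 × 10⁵.

1.98 × 10⁵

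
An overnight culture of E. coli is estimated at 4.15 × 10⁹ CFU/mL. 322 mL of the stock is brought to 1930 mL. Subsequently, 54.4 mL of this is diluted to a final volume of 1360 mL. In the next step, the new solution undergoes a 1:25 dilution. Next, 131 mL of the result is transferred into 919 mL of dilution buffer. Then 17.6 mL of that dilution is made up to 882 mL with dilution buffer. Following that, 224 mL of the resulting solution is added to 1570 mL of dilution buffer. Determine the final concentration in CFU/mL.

Overall dilution factor = 5.994 × 25 × 25 × 8.015 × 50.11 × 8.009 = 1.21 × 10⁷.
4.15 × 10⁹ CFU/mL / 1.21 × 10⁷ = 344 CFU/mL.

344 CFU/mL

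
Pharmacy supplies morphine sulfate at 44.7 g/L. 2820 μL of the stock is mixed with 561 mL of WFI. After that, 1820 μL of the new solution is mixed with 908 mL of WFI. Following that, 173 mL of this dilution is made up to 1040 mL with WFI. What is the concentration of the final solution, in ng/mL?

74.4 ng/mL

Overall dilution factor = 199.9 × 499.9 × 6.012 = 6.01 × 10⁵.
44.7 g/L / 6.01 × 10⁵ = 7.44 × 10⁻⁵ g/L = 74.4 ng/mL.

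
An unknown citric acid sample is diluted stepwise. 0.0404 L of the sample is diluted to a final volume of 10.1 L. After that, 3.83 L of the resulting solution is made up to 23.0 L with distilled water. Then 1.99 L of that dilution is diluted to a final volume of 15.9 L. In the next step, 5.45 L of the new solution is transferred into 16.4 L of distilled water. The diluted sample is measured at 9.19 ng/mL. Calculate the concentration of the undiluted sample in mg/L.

442 mg/L

Overall dilution factor = 250 × 6.005 × 7.990 × 4.009 = 4.81 × 10⁴.
Original = 9.19 ng/mL × 4.81 × 10⁴ = 4.42 × 10⁵ ng/mL = 442 mg/L.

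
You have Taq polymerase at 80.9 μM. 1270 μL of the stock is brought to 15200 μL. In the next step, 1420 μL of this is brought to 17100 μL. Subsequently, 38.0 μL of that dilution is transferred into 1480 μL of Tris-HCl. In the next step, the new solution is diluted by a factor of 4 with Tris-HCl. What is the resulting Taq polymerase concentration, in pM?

Overall dilution factor = 11.97 × 12.04 × 39.95 × 4 = 2.30 × 10⁴.
80.9 μM / 2.30 × 10⁴ = 3.51 × 10⁻³ μM = 3510 pM.

3510 pM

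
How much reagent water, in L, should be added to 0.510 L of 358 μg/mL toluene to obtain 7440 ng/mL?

24.0 L

7440 ng/mL = 7.44 μg/mL.
V₂ = C₁V₁/C₂ = 358 × 0.510 / 7.44 = 24.5 L.
Diluent to add = V₂ − V₁ = 24.5 − 0.510 = 24.0 L.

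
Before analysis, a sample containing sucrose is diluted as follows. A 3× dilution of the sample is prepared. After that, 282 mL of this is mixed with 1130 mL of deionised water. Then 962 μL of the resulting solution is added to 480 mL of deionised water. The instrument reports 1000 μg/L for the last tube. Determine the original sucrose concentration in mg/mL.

Overall dilution factor = 3 × 5.007 × 500.0 = 7510.
Original = 1000 μg/L × 7510 = 7.51 × 10⁶ μg/L = 7.51 mg/mL.

7.51 mg/mL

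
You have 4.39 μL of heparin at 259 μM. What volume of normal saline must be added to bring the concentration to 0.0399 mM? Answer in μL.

24.1 μL

0.0399 mM = 39.9 μM.
V₂ = C₁V₁/C₂ = 259 × 4.39 / 39.9 = 28.5 μL.
Diluent to add = V₂ − V₁ = 28.5 − 4.39 = 24.1 μL.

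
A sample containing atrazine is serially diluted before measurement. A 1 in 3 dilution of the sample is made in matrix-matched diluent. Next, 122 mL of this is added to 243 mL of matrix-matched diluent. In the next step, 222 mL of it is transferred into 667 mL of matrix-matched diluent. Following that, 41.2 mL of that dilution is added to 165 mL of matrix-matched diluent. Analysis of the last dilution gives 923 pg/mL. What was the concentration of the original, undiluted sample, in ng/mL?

166 ng/mL

Overall dilution factor = 3 × 2.992 × 4.005 × 5.005 = 180.
Original = 923 pg/mL × 180 = 1.66 × 10⁵ pg/mL = 166 ng/mL.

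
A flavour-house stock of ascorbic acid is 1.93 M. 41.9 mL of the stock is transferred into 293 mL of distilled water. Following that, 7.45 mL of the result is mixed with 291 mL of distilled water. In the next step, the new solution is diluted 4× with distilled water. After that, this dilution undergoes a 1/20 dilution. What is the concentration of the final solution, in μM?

Overall dilution factor = 7.993 × 40.06 × 4 × 20 = 2.56 × 10⁴.
1.93 M / 2.56 × 10⁴ = 7.53 × 10⁻⁵ M = 75.3 μM.

75.3 μM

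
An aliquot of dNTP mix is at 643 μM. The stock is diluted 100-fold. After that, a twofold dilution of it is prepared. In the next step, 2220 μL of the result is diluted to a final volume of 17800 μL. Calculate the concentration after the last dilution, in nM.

Overall dilution factor = 100 × 2 × 8.018 = 1604.
643 μM / 1604 = 0.401 μM = 401 nM.

401 nM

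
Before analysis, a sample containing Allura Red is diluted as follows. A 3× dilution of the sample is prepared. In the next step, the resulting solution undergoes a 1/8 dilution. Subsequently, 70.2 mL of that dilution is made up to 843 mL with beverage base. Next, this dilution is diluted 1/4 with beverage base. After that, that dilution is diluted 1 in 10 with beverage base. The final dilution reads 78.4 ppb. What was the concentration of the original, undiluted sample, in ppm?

904 ppm

Overall dilution factor = 3 × 8 × 12.01 × 4 × 10 = 1.15 × 10⁴.
Original = 78.4 ppb × 1.15 × 10⁴ = 9.04 × 10⁵ ppb = 904 ppm.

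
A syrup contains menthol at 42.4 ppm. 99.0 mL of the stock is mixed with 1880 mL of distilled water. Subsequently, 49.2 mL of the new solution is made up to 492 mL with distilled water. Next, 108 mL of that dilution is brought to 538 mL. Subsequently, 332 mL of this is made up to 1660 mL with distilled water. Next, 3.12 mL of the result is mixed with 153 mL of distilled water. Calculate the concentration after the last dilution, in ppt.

Overall dilution factor = 19.99 × 10 × 4.981 × 5 × 50.04 = 2.49 × 10⁵.
42.4 ppm / 2.49 × 10⁵ = 1.70 × 10⁻⁴ ppm = 170 ppt.

170 ppt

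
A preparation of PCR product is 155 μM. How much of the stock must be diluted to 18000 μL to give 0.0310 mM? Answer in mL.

0.0310 mM = 31.0 μM.
V₁ = C₂V₂/C₁ = 31.0 × 18000 / 155 = 3600 μL = 3.60 mL.

3.60 mL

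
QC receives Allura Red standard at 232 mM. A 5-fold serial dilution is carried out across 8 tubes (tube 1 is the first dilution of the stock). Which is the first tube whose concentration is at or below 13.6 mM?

tube 2

Tube n has concentration 232 mM / 5ⁿ.
Need 5ⁿ ≥ 232 mM / 13.6 mM = 17.1, so n ≥ 1.76.
First such tube: n = 2.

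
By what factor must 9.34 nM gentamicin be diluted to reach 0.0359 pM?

2.60 × 10⁵

Factor = C₀/C_target = 9.34 nM / 0.0359 pM = 2.60 × 10⁵.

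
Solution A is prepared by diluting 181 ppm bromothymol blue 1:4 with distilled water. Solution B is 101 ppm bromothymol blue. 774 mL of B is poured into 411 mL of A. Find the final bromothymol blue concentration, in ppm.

C_A = 181 ppm / 4 = 45.2 ppm.
C_mix = (C_A·V_A + C_B·V_B)/(V_A + V_B) = (45.2×411 + 101×774) / 1185 = 81.7 ppm.

81.7 ppm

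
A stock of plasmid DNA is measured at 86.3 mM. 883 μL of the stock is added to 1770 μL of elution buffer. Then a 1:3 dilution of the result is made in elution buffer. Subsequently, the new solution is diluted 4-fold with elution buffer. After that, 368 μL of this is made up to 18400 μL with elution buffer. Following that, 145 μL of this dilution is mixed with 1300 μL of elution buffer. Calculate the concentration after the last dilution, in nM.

4800 nM

Overall dilution factor = 3.005 × 3 × 4 × 50 × 9.966 = 1.80 × 10⁴.
86.3 mM / 1.80 × 10⁴ = 4.80 × 10⁻³ mM = 4800 nM.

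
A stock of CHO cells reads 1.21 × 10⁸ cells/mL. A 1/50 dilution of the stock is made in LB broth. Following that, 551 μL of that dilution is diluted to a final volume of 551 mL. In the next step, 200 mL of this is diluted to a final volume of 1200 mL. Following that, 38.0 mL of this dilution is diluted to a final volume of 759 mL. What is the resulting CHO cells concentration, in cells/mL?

20.2 cells/mL

Overall dilution factor = 50 × 1000 × 6 × 19.97 = 5.99 × 10⁶.
1.21 × 10⁸ cells/mL / 5.99 × 10⁶ = 20.2 cells/mL.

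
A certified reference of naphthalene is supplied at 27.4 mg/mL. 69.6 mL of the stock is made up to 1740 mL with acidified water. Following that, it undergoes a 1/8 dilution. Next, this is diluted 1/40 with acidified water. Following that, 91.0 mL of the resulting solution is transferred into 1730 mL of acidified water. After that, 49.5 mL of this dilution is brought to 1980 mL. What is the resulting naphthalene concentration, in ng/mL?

Overall dilution factor = 25 × 8 × 40 × 20.01 × 40 = 6.40 × 10⁶.
27.4 mg/mL / 6.40 × 10⁶ = 4.28 × 10⁻⁶ mg/mL = 4.28 ng/mL.

4.28 ng/mL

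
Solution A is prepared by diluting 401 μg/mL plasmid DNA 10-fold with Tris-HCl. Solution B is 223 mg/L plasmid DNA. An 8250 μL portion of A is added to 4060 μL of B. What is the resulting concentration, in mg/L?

100 mg/L

C_A = 401 μg/mL / 10 = 40.1 μg/mL.
C_B = 223 mg/L = 223 μg/mL.
C_mix = (C_A·V_A + C_B·V_B)/(V_A + V_B) = (40.1×8250 + 223×4060) / 12310 = 100 μg/mL = 100 mg/L.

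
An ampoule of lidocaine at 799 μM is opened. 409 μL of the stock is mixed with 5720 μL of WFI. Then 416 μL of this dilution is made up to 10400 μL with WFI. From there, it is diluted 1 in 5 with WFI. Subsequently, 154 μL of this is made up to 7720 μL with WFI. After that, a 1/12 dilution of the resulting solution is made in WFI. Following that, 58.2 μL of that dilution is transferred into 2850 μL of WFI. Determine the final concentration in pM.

14.2 pM

Overall dilution factor = 14.99 × 25 × 5 × 50.13 × 12 × 49.97 = 5.63 × 10⁷.
799 μM / 5.63 × 10⁷ = 1.42 × 10⁻⁵ μM = 14.2 pM.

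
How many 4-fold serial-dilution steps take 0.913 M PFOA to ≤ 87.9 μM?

Need 4ⁿ ≥ 1.04 × 10⁴, so n ≥ log(1.04 × 10⁴)/log(4) = 6.67.
Minimum whole steps: n = 7.

7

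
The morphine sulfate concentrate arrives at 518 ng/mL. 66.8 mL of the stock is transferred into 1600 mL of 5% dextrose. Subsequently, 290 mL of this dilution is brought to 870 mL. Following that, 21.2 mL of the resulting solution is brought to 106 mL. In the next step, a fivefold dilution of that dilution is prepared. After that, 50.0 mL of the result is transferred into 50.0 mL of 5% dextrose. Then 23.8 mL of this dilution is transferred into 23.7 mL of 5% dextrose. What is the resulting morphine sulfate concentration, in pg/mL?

Overall dilution factor = 24.95 × 3 × 5 × 5 × 2 × 1.996 = 7470.
518 ng/mL / 7470 = 0.0693 ng/mL = 69.3 pg/mL.

69.3 pg/mL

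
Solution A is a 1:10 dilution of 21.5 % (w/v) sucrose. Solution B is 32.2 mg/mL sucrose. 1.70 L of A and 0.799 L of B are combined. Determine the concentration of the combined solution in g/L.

24.9 g/L

C_A = 21.5 % (w/v) / 10 = 2.15 % (w/v).
C_B = 32.2 mg/mL = 3.22 % (w/v).
C_mix = (C_A·V_A + C_B·V_B)/(V_A + V_B) = (2.15×1.70 + 3.22×0.799) / 2.499 = 2.49 % (w/v) = 24.9 g/L.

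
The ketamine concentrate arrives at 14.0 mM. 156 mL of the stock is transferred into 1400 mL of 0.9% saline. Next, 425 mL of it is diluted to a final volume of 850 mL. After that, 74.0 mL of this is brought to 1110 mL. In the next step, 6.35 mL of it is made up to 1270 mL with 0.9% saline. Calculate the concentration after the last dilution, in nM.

Overall dilution factor = 9.974 × 2 × 15 × 200 = 5.98 × 10⁴.
14.0 mM / 5.98 × 10⁴ = 2.34 × 10⁻⁴ mM = 234 nM.

234 nM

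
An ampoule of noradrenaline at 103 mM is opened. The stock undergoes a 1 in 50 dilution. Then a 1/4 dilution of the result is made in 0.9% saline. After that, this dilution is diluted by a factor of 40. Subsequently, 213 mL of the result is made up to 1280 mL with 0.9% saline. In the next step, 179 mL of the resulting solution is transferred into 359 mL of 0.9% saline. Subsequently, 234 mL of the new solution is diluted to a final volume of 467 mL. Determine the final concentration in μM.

0.357 μM

Overall dilution factor = 50 × 4 × 40 × 6.009 × 3.006 × 1.996 = 2.88 × 10⁵.
103 mM / 2.88 × 10⁵ = 3.57 × 10⁻⁴ mM = 0.357 μM.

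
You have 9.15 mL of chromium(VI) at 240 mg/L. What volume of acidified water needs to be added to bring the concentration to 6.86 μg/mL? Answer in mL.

311 mL

6.86 μg/mL = 6.86 mg/L.
V₂ = C₁V₁/C₂ = 240 × 9.15 / 6.86 = 320 mL.
Diluent to add = V₂ − V₁ = 320 − 9.15 = 311 mL.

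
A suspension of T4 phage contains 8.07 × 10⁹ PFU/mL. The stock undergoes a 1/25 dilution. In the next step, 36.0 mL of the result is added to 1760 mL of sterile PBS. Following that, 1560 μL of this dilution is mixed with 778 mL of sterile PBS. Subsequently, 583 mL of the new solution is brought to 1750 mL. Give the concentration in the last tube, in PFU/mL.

Overall dilution factor = 25 × 49.89 × 499.7 × 3.002 = 1.87 × 10⁶.
8.07 × 10⁹ PFU/mL / 1.87 × 10⁶ = 4310 PFU/mL.

4310 PFU/mL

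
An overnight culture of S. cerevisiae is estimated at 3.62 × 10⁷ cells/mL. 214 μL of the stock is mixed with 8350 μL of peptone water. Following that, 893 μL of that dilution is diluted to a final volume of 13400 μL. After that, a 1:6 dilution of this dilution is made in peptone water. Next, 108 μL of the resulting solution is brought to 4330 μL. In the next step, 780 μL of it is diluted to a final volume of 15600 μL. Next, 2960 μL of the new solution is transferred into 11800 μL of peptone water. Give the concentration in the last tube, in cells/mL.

2.51 cells/mL

Overall dilution factor = 40.02 × 15.01 × 6 × 40.09 × 20 × 4.986 = 1.44 × 10⁷.
3.62 × 10⁷ cells/mL / 1.44 × 10⁷ = 2.51 cells/mL.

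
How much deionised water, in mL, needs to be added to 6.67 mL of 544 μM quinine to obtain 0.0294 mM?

117 mL

0.0294 mM = 29.4 μM.
V₂ = C₁V₁/C₂ = 544 × 6.67 / 29.4 = 123 mL.
Diluent to add = V₂ − V₁ = 123 − 6.67 = 117 mL.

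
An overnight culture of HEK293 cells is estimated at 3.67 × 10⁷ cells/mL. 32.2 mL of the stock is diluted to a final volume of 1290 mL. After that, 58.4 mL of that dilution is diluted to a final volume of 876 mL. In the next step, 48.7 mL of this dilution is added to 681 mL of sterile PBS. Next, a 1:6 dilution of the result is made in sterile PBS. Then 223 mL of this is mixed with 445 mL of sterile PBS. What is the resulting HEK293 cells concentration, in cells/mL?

227 cells/mL

Overall dilution factor = 40.06 × 15 × 14.98 × 6 × 2.996 = 1.62 × 10⁵.
3.67 × 10⁷ cells/mL / 1.62 × 10⁵ = 227 cells/mL.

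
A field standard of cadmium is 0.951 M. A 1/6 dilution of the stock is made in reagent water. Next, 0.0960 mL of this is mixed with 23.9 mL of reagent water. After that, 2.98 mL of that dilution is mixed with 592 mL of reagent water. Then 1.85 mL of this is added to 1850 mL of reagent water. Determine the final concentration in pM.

Overall dilution factor = 6 × 250.0 × 199.7 × 1001 = 3.00 × 10⁸.
0.951 M / 3.00 × 10⁸ = 3.17 × 10⁻⁹ M = 3170 pM.

3170 pM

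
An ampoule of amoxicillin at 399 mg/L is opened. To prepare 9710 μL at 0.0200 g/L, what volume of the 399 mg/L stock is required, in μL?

487 μL

0.0200 g/L = 20.0 mg/L.
V₁ = C₂V₂/C₁ = 20.0 × 9710 / 399 = 487 μL.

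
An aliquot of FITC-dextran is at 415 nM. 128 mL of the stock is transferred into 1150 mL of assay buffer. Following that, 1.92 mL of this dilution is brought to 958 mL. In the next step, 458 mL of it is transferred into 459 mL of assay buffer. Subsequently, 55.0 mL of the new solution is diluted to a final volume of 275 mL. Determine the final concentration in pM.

Overall dilution factor = 9.984 × 499.0 × 2.002 × 5 = 4.99 × 10⁴.
415 nM / 4.99 × 10⁴ = 8.32 × 10⁻³ nM = 8.32 pM.

8.32 pM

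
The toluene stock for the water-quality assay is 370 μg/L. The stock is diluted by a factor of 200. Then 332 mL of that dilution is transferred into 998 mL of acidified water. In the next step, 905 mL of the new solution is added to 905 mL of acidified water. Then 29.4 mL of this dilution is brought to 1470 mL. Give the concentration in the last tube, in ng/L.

Overall dilution factor = 200 × 4.006 × 2 × 50 = 8.01 × 10⁴.
370 μg/L / 8.01 × 10⁴ = 4.62 × 10⁻³ μg/L = 4.62 ng/L.

4.62 ng/L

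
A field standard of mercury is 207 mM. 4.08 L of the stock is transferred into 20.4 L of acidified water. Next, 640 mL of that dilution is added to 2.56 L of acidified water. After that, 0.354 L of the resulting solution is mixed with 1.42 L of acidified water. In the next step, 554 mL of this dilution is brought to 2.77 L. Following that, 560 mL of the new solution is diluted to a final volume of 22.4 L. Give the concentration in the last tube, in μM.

Overall dilution factor = 6 × 5 × 5.011 × 5 × 40 = 3.01 × 10⁴.
207 mM / 3.01 × 10⁴ = 6.88 × 10⁻³ mM = 6.88 μM.

6.88 μM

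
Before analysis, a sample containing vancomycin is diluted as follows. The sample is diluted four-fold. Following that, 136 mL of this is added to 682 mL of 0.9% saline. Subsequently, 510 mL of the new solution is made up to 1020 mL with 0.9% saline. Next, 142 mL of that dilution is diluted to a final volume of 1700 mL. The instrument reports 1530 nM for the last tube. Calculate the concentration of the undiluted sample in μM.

881 μM

Overall dilution factor = 4 × 6.015 × 2 × 11.97 = 576.
Original = 1530 nM × 576 = 8.81 × 10⁵ nM = 881 μM.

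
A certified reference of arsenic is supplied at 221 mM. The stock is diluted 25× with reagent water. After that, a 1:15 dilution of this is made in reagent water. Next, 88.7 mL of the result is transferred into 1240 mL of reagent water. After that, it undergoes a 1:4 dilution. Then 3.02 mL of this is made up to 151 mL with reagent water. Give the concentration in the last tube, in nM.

Overall dilution factor = 25 × 15 × 14.98 × 4 × 50 = 1.12 × 10⁶.
221 mM / 1.12 × 10⁶ = 1.97 × 10⁻⁴ mM = 197 nM.

197 nM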